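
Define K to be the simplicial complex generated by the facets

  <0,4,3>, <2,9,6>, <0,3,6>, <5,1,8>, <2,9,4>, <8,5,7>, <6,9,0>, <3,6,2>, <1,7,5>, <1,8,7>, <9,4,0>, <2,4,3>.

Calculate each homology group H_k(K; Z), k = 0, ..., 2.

H_0 = Z^2,  H_1 = 0,  H_2 = Z^2.

Take the total order 0 < 1 < 2 < 3 < 4 < 5 < 6 < 7 < 8 < 9 on the vertex set. Then K (dimension 2) consists of the simplices:

  0-simplices (10): [0], [1], [2], [3], [4], [5], [6], [7], [8], [9]
  1-simplices (18): [0,3], [0,4], [0,6], [0,9], [1,5], [1,7], [1,8], [2,3], [2,4], [2,6], [2,9], [3,4], [3,6], [4,9], [5,7], [5,8], [6,9], [7,8]
  2-simplices (12): [0,3,4], [0,3,6], [0,4,9], [0,6,9], [1,5,7], [1,5,8], [1,7,8], [2,3,4], [2,3,6], [2,4,9], [2,6,9], [5,7,8]

Hence C_0 ≅ Z^10, C_1 ≅ Z^18, C_2 ≅ Z^12.

The boundary map ∂_1: C_1 → C_0 sends each edge [p,q] (with p < q) to q − p.
The 10×18 boundary matrix has rank 8 and Smith normal form diag(1,1,1,1,1,1,1,1).

Boundary ∂_2: C_2 → C_1 sends each 2-simplex [p,q,r] to [q,r] − [p,r] + [p,q]. For instance
  ∂[0,3,4] = [3,4] − [0,4] + [0,3],
  ∂[2,3,6] = [3,6] − [2,6] + [2,3].
This gives a 18×12 integer matrix of rank 10; reducing to Smith normal form yields diagonal entries (1,1,1,1,1,1,1,1,1,1).

Now H_k = ker ∂_k / im ∂_{k+1}, so:

  H_0: rank C_0 − rank ∂_1 = 10 − 8 = 2, and the invariant factors of ∂_1 are all 1, so H_0 = Z^2.
  H_1: rank ker ∂_1 − rank ∂_2 = (18 − 8) − 10 = 0, and the invariant factors of ∂_2 are all 1, so H_1 = 0.
  H_2: rank ker ∂_2 − rank ∂_3 = (12 − 10) − 0 = 2, and there is no ∂_3, so H_2 = Z^2.

As a check, the Euler characteristic is 10 − 18 + 12 = 4, which agrees with 2 − 0 + 2 = 4.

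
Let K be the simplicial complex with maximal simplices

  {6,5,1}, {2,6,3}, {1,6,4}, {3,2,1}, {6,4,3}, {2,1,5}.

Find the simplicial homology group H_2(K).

H_2 ≅ 0.

Fix the vertex order 1 < 2 < 3 < 4 < 5 < 6 and write every simplex with vertices in increasing order. Then dim K = 2 and the simplices of K are:

  0-simplices (6): [1], [2], [3], [4], [5], [6]
  1-simplices (12): [1,2], [1,3], [1,4], [1,5], [1,6], [2,3], [2,5], [2,6], [3,4], [3,6], [4,6], [5,6]
  2-simplices (6): [1,2,3], [1,2,5], [1,4,6], [1,5,6], [2,3,6], [3,4,6]

giving chain groups C_0 ≅ Z^6, C_1 ≅ Z^12, C_2 ≅ Z^6.

The boundary map ∂_1: C_1 → C_0 maps an edge to its endpoints' difference, ∂[p,q] = q − p. For instance
  ∂[2,5] = [5] − [2].
The resulting 6×12 matrix has rank 5, and its Smith normal form has invariant factors (1,1,1,1,1).

Boundary ∂_2: C_2 → C_1 sends each 2-simplex [p,q,r] to [q,r] − [p,r] + [p,q]. For instance
  ∂[1,2,5] = [2,5] − [1,5] + [1,2],
  ∂[1,2,3] = [2,3] − [1,3] + [1,2].
The 12×6 boundary matrix has rank 6 and Smith normal form diag(1,1,1,1,1,1).

Now H_k = ker ∂_k / im ∂_{k+1}, so:

  H_2: rank ker ∂_2 − rank ∂_3 = (6 − 6) − 0 = 0, and there is no ∂_3, so H_2 ≅ 0.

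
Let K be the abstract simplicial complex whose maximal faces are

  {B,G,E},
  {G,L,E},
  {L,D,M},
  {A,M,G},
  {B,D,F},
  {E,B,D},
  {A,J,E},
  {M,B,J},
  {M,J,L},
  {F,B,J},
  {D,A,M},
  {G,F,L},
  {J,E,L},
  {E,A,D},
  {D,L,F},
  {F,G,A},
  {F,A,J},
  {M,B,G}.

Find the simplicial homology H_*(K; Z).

Fix the vertex order A < B < D < E < F < G < J < L < M and write every simplex with vertices in increasing order. Then dim K = 2 and the simplices of K are:

  0-simplices (9): A, B, D, E, F, G, J, L, M
  1-simplices (27): AD, AE, AF, AG, AJ, AM, BD, BE, BF, BG, BJ, BM, DE, DF, DL, DM, EG, EJ, EL, FG, FJ, FL, GL, GM, JL, JM, LM
  2-simplices (18): ADE, ADM, AEJ, AFG, AFJ, AGM, BDE, BDF, BEG, BFJ, BGM, BJM, DFL, DLM, EGL, EJL, FGL, JLM

giving chain groups C_0 ≅ Z^9, C_1 ≅ Z^27, C_2 ≅ Z^18.

∂_1: C_1 → C_0 sends each edge [p,q] (with p < q) to q − p.
The 9×27 boundary matrix has rank 8 and Smith normal form diag(1,1,1,1,1,1,1,1).

Boundary ∂_2: C_2 → C_1 sends each 2-simplex [p,q,r] to [q,r] − [p,r] + [p,q]. For instance
  ∂FGL = GL − FL + FG,
  ∂ADM = DM − AM + AD.
The 27×18 boundary matrix has rank 17 and Smith normal form diag(1,1,1,1,1,1,1,1,1,1,1,1,1,1,1,1,1).

Reading off H_k = ker ∂_k / im ∂_{k+1}:

  H_0: rank C_0 − rank ∂_1 = 9 − 8 = 1, and the invariant factors of ∂_1 are all 1, so H_0 = Z.
  H_1: rank ker ∂_1 − rank ∂_2 = (27 − 8) − 17 = 2, and the invariant factors of ∂_2 are all 1, so H_1 = Z^2.
  H_2: rank ker ∂_2 − rank ∂_3 = (18 − 17) − 0 = 1, and there is no ∂_3, so H_2 = Z.

As a check, the Euler characteristic is 9 − 27 + 18 = 0, which agrees with 1 − 2 + 1 = 0.

H_0 = Z,  H_1 = Z^2,  H_2 = Z.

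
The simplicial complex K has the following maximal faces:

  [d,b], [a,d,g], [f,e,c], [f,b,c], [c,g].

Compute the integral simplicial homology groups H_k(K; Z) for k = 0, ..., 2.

Order the vertices as a < b < c < d < e < f < g. Listing each simplex with vertices in this order, K has dimension 2 with simplices:

  0-simplices (7): a, b, c, d, e, f, g
  1-simplices (10): ad, ag, bc, bd, bf, ce, cf, cg, dg, ef
  2-simplices (3): adg, bcf, cef

giving chain groups C_0 ≅ Z^7, C_1 ≅ Z^10, C_2 ≅ Z^3.

The boundary map ∂_1: C_1 → C_0 maps an edge to its endpoints' difference, ∂[p,q] = q − p. For instance
  ∂ce = e − c.
As a 7×10 matrix over Z this has rank 6, with invariant factors (1,1,1,1,1,1).

Boundary ∂_2: C_2 → C_1 maps a triangle to the signed sum of its edges. For instance
  ∂bcf = cf − bf + bc,
  ∂cef = ef − cf + ce.
The resulting 10×3 matrix has rank 3, and its Smith normal form has invariant factors (1,1,1).

Reading off H_k = ker ∂_k / im ∂_{k+1}:

  H_0: rank C_0 − rank ∂_1 = 7 − 6 = 1, and the invariant factors of ∂_1 are all 1, so H_0 = Z.
  H_1: rank ker ∂_1 − rank ∂_2 = (10 − 6) − 3 = 1, and the invariant factors of ∂_2 are all 1, so H_1 = Z.
  H_2: rank ker ∂_2 − rank ∂_3 = (3 − 3) − 0 = 0, and there is no ∂_3, so H_2 = 0.

As a check, the Euler characteristic is 7 − 10 + 3 = 0, which agrees with 1 − 1 + 0 = 0.

H_0 ≅ Z,  H_1 ≅ Z,  H_2 = 0.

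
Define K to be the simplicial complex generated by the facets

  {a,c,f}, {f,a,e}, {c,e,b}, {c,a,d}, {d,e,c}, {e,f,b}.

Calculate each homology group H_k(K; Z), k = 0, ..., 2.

H_0 ≅ Z,  H_1 ≅ Z,  H_2 = 0.

Order the vertices as a < b < c < d < e < f. Listing each simplex with vertices in this order, K has dimension 2 with simplices:

  0-simplices (6): a, b, c, d, e, f
  1-simplices (12): ac, ad, ae, af, bc, be, bf, cd, ce, cf, de, ef
  2-simplices (6): acd, acf, aef, bce, bef, cde

Hence C_0 ≅ Z^6, C_1 ≅ Z^12, C_2 ≅ Z^6.

Boundary ∂_1: C_1 → C_0 is given by ∂[p,q] = [q] − [p]. For instance
  ∂cf = f − c.
The 6×12 boundary matrix has rank 5 and Smith normal form diag(1,1,1,1,1).

∂_2: C_2 → C_1 maps a triangle to the signed sum of its edges. For instance
  ∂acf = cf − af + ac,
  ∂acd = cd − ad + ac.
This gives a 12×6 integer matrix of rank 6; reducing to Smith normal form yields diagonal entries (1,1,1,1,1,1).

Computing H_k = (kernel of ∂_k) / (image of ∂_{k+1}):

  H_0: rank C_0 − rank ∂_1 = 6 − 5 = 1, and the invariant factors of ∂_1 are all 1, so H_0 ≅ Z.
  H_1: rank ker ∂_1 − rank ∂_2 = (12 − 5) − 6 = 1, and the invariant factors of ∂_2 are all 1, so H_1 ≅ Z.
  H_2: rank ker ∂_2 − rank ∂_3 = (6 − 6) − 0 = 0, and there is no ∂_3, so H_2 ≅ 0.

(K is a triangulation of the cylinder S^1 x I.)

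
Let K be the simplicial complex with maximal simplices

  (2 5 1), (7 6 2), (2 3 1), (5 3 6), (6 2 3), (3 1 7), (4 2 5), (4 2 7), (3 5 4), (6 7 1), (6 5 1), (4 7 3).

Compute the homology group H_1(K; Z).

Fix the vertex order 1 < 2 < 3 < 4 < 5 < 6 < 7 and write every simplex with vertices in increasing order. Then dim K = 2 and the simplices of K are:

  0-simplices (7): [1], [2], [3], [4], [5], [6], [7]
  1-simplices (18): [1,2], [1,3], [1,5], [1,6], [1,7], [2,3], [2,4], [2,5], [2,6], [2,7], [3,4], [3,5], [3,6], [3,7], [4,5], [4,7], [5,6], [6,7]
  2-simplices (12): [1,2,3], [1,2,5], [1,3,7], [1,5,6], [1,6,7], [2,3,6], [2,4,5], [2,4,7], [2,6,7], [3,4,5], [3,4,7], [3,5,6]

so the chain groups are C_0 ≅ Z^7, C_1 ≅ Z^18, C_2 ≅ Z^12.

The boundary map ∂_1: C_1 → C_0 is given by ∂[p,q] = [q] − [p]. For instance
  ∂[3,4] = [4] − [3].
The resulting 7×18 matrix has rank 6, and its Smith normal form has invariant factors (1,1,1,1,1,1).

The boundary map ∂_2: C_2 → C_1 maps a triangle to the signed sum of its edges. For instance
  ∂[1,5,6] = [5,6] − [1,6] + [1,5],
  ∂[3,5,6] = [5,6] − [3,6] + [3,5].
This gives a 18×12 integer matrix of rank 12; reducing to Smith normal form yields diagonal entries (1,1,1,1,1,1,1,1,1,1,1,2).

Reading off H_k = ker ∂_k / im ∂_{k+1}:

  H_1: rank ker ∂_1 − rank ∂_2 = (18 − 6) − 12 = 0, and ∂_2 has invariant factor 2 > 1, so H_1 ≅ Z/2.

(K is a triangulation of the real projective plane RP^2.)

H_1 = Z/2.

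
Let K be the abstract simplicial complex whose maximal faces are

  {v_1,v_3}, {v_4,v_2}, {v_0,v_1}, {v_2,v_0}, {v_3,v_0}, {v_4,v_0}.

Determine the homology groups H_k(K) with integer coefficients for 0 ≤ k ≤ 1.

We work with the vertex ordering v_0 < v_1 < v_2 < v_3 < v_4. The simplices of K, each written with vertices in increasing order, are:

  0-simplices (5): [v_0], [v_1], [v_2], [v_3], [v_4]
  1-simplices (6): [v_0,v_1], [v_0,v_2], [v_0,v_3], [v_0,v_4], [v_1,v_3], [v_2,v_4]

giving chain groups C_0 ≅ Z^5, C_1 ≅ Z^6.

The boundary map ∂_1: C_1 → C_0 maps an edge to its endpoints' difference, ∂[p,q] = q − p.
The resulting 5×6 matrix has rank 4, and its Smith normal form has invariant factors (1,1,1,1).

Reading off H_k = ker ∂_k / im ∂_{k+1}:

  H_0: rank C_0 − rank ∂_1 = 5 − 4 = 1, and the invariant factors of ∂_1 are all 1, so H_0 ≅ Z.
  H_1: rank ker ∂_1 − rank ∂_2 = (6 − 4) − 0 = 2, and there is no ∂_2, so H_1 ≅ Z^2.

H_0 ≅ Z,  H_1 ≅ Z^2.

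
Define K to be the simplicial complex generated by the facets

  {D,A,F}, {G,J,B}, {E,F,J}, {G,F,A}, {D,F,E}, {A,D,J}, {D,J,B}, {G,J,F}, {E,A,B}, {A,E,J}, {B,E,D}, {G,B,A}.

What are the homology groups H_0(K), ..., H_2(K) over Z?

H_0 ≅ Z,  H_1 ≅ Z/2Z,  H_2 = 0.

Take the total order A < B < D < E < F < G < J on the vertex set. Then K (dimension 2) consists of the simplices:

  0-simplices (7): A, B, D, E, F, G, J
  1-simplices (18): AB, AD, AE, AF, AG, AJ, BD, BE, BG, BJ, DE, DF, DJ, EF, EJ, FG, FJ, GJ
  2-simplices (12): ABE, ABG, ADF, ADJ, AEJ, AFG, BDE, BDJ, BGJ, DEF, EFJ, FGJ

so the chain groups are C_0 ≅ Z^7, C_1 ≅ Z^18, C_2 ≅ Z^12.

Boundary ∂_1: C_1 → C_0 is given by ∂[p,q] = [q] − [p].
As a 7×18 matrix over Z this has rank 6, with invariant factors (1,1,1,1,1,1).

The boundary map ∂_2: C_2 → C_1 sends each 2-simplex [p,q,r] to [q,r] − [p,r] + [p,q]. For instance
  ∂ABE = BE − AE + AB,
  ∂AEJ = EJ − AJ + AE.
The resulting 18×12 matrix has rank 12, and its Smith normal form has invariant factors (1,1,1,1,1,1,1,1,1,1,1,2).

Computing H_k = (kernel of ∂_k) / (image of ∂_{k+1}):

  H_0: rank C_0 − rank ∂_1 = 7 − 6 = 1, and the invariant factors of ∂_1 are all 1, so H_0 = Z.
  H_1: rank ker ∂_1 − rank ∂_2 = (18 − 6) − 12 = 0, and ∂_2 has invariant factor 2 > 1, so H_1 = Z/2Z.
  H_2: rank ker ∂_2 − rank ∂_3 = (12 − 12) − 0 = 0, and there is no ∂_3, so H_2 = 0.

(K is a triangulation of the real projective plane RP^2.)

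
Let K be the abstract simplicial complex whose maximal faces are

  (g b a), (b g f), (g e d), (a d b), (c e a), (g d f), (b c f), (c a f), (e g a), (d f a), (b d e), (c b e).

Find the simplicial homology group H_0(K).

Fix the vertex order a < b < c < d < e < f < g and write every simplex with vertices in increasing order. Then dim K = 2 and the simplices of K are:

  0-simplices (7): a, b, c, d, e, f, g
  1-simplices (18): ab, ac, ad, ae, af, ag, bc, bd, be, bf, bg, ce, cf, de, df, dg, eg, fg
  2-simplices (12): abd, abg, ace, acf, adf, aeg, bce, bcf, bde, bfg, deg, dfg

giving chain groups C_0 ≅ Z^7, C_1 ≅ Z^18, C_2 ≅ Z^12.

Boundary ∂_1: C_1 → C_0 maps an edge to its endpoints' difference, ∂[p,q] = q − p. For instance
  ∂dg = g − d.
As a 7×18 matrix over Z this has rank 6, with invariant factors (1,1,1,1,1,1).

Boundary ∂_2: C_2 → C_1 sends each 2-simplex [p,q,r] to [q,r] − [p,r] + [p,q]. For instance
  ∂deg = eg − dg + de,
  ∂adf = df − af + ad.
The resulting 18×12 matrix has rank 12, and its Smith normal form has invariant factors (1,1,1,1,1,1,1,1,1,1,1,2).

From H_k ≅ ker(∂_k) / im(∂_{k+1}) we obtain:

  H_0: rank C_0 − rank ∂_1 = 7 − 6 = 1, and the invariant factors of ∂_1 are all 1, so H_0 = Z.

H_0 ≅ Z.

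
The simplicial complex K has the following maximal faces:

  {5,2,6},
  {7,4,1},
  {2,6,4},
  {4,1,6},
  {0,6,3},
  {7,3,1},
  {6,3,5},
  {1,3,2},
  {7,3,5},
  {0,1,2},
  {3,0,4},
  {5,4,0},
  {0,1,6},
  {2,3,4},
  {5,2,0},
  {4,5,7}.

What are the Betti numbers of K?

Take the total order 0 < 1 < 2 < 3 < 4 < 5 < 6 < 7 on the vertex set. Then K (dimension 2) consists of the simplices:

  0-simplices (8): [0], [1], [2], [3], [4], [5], [6], [7]
  1-simplices (24): (24 of them)
  2-simplices (16): [0,1,2], [0,1,6], [0,2,5], [0,3,4], [0,3,6], [0,4,5], [1,2,3], [1,3,7], [1,4,6], [1,4,7], [2,3,4], [2,4,6], [2,5,6], [3,5,6], [3,5,7], [4,5,7]

giving chain groups C_0 ≅ Z^8, C_1 ≅ Z^24, C_2 ≅ Z^16.

Boundary ∂_1: C_1 → C_0 sends each edge [p,q] (with p < q) to q − p.
This gives a 8×24 integer matrix of rank 7; reducing to Smith normal form yields diagonal entries (1,1,1,1,1,1,1).

∂_2: C_2 → C_1 maps a triangle to the signed sum of its edges. For instance
  ∂[0,4,5] = [4,5] − [0,5] + [0,4],
  ∂[0,3,6] = [3,6] − [0,6] + [0,3].
The resulting 24×16 matrix has rank 15, and its Smith normal form has invariant factors (1,1,1,1,1,1,1,1,1,1,1,1,1,1,1).

Now H_k = ker ∂_k / im ∂_{k+1}, so:

  H_0: rank C_0 − rank ∂_1 = 8 − 7 = 1, and the invariant factors of ∂_1 are all 1, so H_0 = Z.
  H_1: rank ker ∂_1 − rank ∂_2 = (24 − 7) − 15 = 2, and the invariant factors of ∂_2 are all 1, so H_1 = Z^2.
  H_2: rank ker ∂_2 − rank ∂_3 = (16 − 15) − 0 = 1, and there is no ∂_3, so H_2 = Z.

As a check, the Euler characteristic is 8 − 24 + 16 = 0, which agrees with 1 − 2 + 1 = 0.
(K is a triangulation of the torus T^2.)

Hence the Betti numbers are b_0 = 1, b_1 = 2, b_2 = 1.

b_0 = 1, b_1 = 2, b_2 = 1.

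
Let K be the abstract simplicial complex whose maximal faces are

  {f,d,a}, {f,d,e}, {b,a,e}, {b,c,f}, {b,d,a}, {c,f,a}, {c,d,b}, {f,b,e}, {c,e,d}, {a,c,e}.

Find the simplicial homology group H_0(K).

H_0 = Z.

K has 6 vertices, 15 edges, 10 triangles.
rank ∂_0 = 0, rank ∂_1 = 5 ⇒ b_0 = 6 − 0 − 5 = 1; all invariant factors of ∂_1 are 1 so no torsion. So H_0 = Z.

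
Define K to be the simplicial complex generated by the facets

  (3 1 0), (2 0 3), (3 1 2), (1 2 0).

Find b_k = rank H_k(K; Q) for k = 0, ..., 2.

b_0 = 1, b_1 = 0, b_2 = 1.

K has 4 vertices, 6 edges, 4 triangles.
rank ∂_0 = 0, rank ∂_1 = 3 ⇒ b_0 = 4 − 0 − 3 = 1; all invariant factors of ∂_1 are 1 so no torsion. So H_0 ≅ Z.
rank ∂_1 = 3, rank ∂_2 = 3 ⇒ b_1 = 6 − 3 − 3 = 0; all invariant factors of ∂_2 are 1 so no torsion. So H_1 ≅ 0.
rank ∂_2 = 3, rank ∂_3 = 0 ⇒ b_2 = 4 − 3 − 0 = 1. So H_2 ≅ Z.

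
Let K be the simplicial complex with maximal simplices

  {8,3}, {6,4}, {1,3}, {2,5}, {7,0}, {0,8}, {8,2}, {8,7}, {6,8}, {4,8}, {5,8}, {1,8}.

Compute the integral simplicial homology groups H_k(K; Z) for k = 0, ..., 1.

H_0 = Z,  H_1 = Z^4.

Fix the vertex order 0 < 1 < 2 < 3 < 4 < 5 < 6 < 7 < 8 and write every simplex with vertices in increasing order. Then dim K = 1 and the simplices of K are:

  0-simplices (9): [0], [1], [2], [3], [4], [5], [6], [7], [8]
  1-simplices (12): [0,7], [0,8], [1,3], [1,8], [2,5], [2,8], [3,8], [4,6], [4,8], [5,8], [6,8], [7,8]

Hence C_0 ≅ Z^9, C_1 ≅ Z^12.

The boundary map ∂_1: C_1 → C_0 sends each edge [p,q] (with p < q) to q − p. For instance
  ∂[4,6] = [6] − [4].
This gives a 9×12 integer matrix of rank 8; reducing to Smith normal form yields diagonal entries (1,1,1,1,1,1,1,1).

Now H_k = ker ∂_k / im ∂_{k+1}, so:

  H_0: rank C_0 − rank ∂_1 = 9 − 8 = 1, and the invariant factors of ∂_1 are all 1, so H_0 = Z.
  H_1: rank ker ∂_1 − rank ∂_2 = (12 − 8) − 0 = 4, and there is no ∂_2, so H_1 = Z^4.

As a check, the Euler characteristic is 9 − 12 = -3, which agrees with 1 − 4 = -3.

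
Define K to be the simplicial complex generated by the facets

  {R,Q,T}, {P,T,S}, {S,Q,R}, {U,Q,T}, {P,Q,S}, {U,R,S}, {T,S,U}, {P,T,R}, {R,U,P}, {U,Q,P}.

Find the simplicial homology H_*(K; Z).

We work with the vertex ordering P < Q < R < S < T < U. The simplices of K, each written with vertices in increasing order, are:

  0-simplices (6): P, Q, R, S, T, U
  1-simplices (15): PQ, PR, PS, PT, PU, QR, QS, QT, QU, RS, RT, RU, ST, SU, TU
  2-simplices (10): PQS, PQU, PRT, PRU, PST, QRS, QRT, QTU, RSU, STU

so the chain groups are C_0 ≅ Z^6, C_1 ≅ Z^15, C_2 ≅ Z^10.

Boundary ∂_1: C_1 → C_0 maps an edge to its endpoints' difference, ∂[p,q] = q − p.
The 6×15 boundary matrix has rank 5 and Smith normal form diag(1,1,1,1,1).

∂_2: C_2 → C_1 acts by ∂[p,q,r] = [q,r] − [p,r] + [p,q]. For instance
  ∂PRT = RT − PT + PR,
  ∂QRT = RT − QT + QR.
The resulting 15×10 matrix has rank 10, and its Smith normal form has invariant factors (1,1,1,1,1,1,1,1,1,2).

From H_k ≅ ker(∂_k) / im(∂_{k+1}) we obtain:

  H_0: rank C_0 − rank ∂_1 = 6 − 5 = 1, and the invariant factors of ∂_1 are all 1, so H_0 = Z.
  H_1: rank ker ∂_1 − rank ∂_2 = (15 − 5) − 10 = 0, and ∂_2 has invariant factor 2 > 1, so H_1 = Z/2.
  H_2: rank ker ∂_2 − rank ∂_3 = (10 − 10) − 0 = 0, and there is no ∂_3, so H_2 = 0.

(K is a triangulation of the real projective plane RP^2.)

H_0 ≅ Z,  H_1 ≅ Z/2,  H_2 = 0.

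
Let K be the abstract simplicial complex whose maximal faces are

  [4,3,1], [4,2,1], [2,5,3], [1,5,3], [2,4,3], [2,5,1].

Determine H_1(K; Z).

H_1 = 0.

Take the total order 1 < 2 < 3 < 4 < 5 on the vertex set. Then K (dimension 2) consists of the simplices:

  0-simplices (5): [1], [2], [3], [4], [5]
  1-simplices (9): [1,2], [1,3], [1,4], [1,5], [2,3], [2,4], [2,5], [3,4], [3,5]
  2-simplices (6): [1,2,4], [1,2,5], [1,3,4], [1,3,5], [2,3,4], [2,3,5]

giving chain groups C_0 ≅ Z^5, C_1 ≅ Z^9, C_2 ≅ Z^6.

∂_1: C_1 → C_0 sends each edge [p,q] (with p < q) to q − p.
This gives a 5×9 integer matrix of rank 4; reducing to Smith normal form yields diagonal entries (1,1,1,1).

The boundary map ∂_2: C_2 → C_1 acts by ∂[p,q,r] = [q,r] − [p,r] + [p,q]. For instance
  ∂[2,3,4] = [3,4] − [2,4] + [2,3],
  ∂[1,2,5] = [2,5] − [1,5] + [1,2].
This gives a 9×6 integer matrix of rank 5; reducing to Smith normal form yields diagonal entries (1,1,1,1,1).

Computing H_k = (kernel of ∂_k) / (image of ∂_{k+1}):

  H_1: rank ker ∂_1 − rank ∂_2 = (9 − 4) − 5 = 0, and the invariant factors of ∂_2 are all 1, so H_1 ≅ 0.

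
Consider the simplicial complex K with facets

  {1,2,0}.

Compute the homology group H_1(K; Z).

Fix the vertex order 0 < 1 < 2 and write every simplex with vertices in increasing order. Then dim K = 2 and the simplices of K are:

  0-simplices (3): [0], [1], [2]
  1-simplices (3): [0,1], [0,2], [1,2]
  2-simplices (1): [0,1,2]

Hence C_0 ≅ Z^3, C_1 ≅ Z^3, C_2 ≅ Z^1.

The boundary map ∂_1: C_1 → C_0 is given by ∂[p,q] = [q] − [p]. For instance
  ∂[0,2] = [2] − [0].
The 3×3 boundary matrix has rank 2 and Smith normal form diag(1,1).

The boundary map ∂_2: C_2 → C_1 sends each 2-simplex [p,q,r] to [q,r] − [p,r] + [p,q]. For instance
  ∂[0,1,2] = [1,2] − [0,2] + [0,1].
The 3×1 boundary matrix has rank 1 and Smith normal form diag(1).

Now H_k = ker ∂_k / im ∂_{k+1}, so:

  H_1: rank ker ∂_1 − rank ∂_2 = (3 − 2) − 1 = 0, and the invariant factors of ∂_2 are all 1, so H_1 ≅ 0.

(K is a triangulation of the 2-simplex.)

H_1 ≅ 0.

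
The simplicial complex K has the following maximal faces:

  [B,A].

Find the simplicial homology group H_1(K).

H_1 = 0.

Order the vertices as A < B. Listing each simplex with vertices in this order, K has dimension 1 with simplices:

  0-simplices (2): A, B
  1-simplices (1): AB

giving chain groups C_0 ≅ Z^2, C_1 ≅ Z^1.

Boundary ∂_1: C_1 → C_0 sends each edge [p,q] (with p < q) to q − p. For instance
  ∂AB = B − A.
As a 2×1 matrix over Z this has rank 1, with invariant factors (1).

From H_k ≅ ker(∂_k) / im(∂_{k+1}) we obtain:

  H_1: rank ker ∂_1 − rank ∂_2 = (1 − 1) − 0 = 0, and there is no ∂_2, so H_1 ≅ 0.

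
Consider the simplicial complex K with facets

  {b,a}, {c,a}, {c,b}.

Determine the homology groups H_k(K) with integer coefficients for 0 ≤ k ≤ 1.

H_0 ≅ Z,  H_1 ≅ Z.

Take the total order a < b < c on the vertex set. Then K (dimension 1) consists of the simplices:

  0-simplices (3): a, b, c
  1-simplices (3): ab, ac, bc

so the chain groups are C_0 ≅ Z^3, C_1 ≅ Z^3.

Boundary ∂_1: C_1 → C_0 maps an edge to its endpoints' difference, ∂[p,q] = q − p. For instance
  ∂ac = c − a.
This gives a 3×3 integer matrix of rank 2; reducing to Smith normal form yields diagonal entries (1,1).

Computing H_k = (kernel of ∂_k) / (image of ∂_{k+1}):

  H_0: rank C_0 − rank ∂_1 = 3 − 2 = 1, and the invariant factors of ∂_1 are all 1, so H_0 ≅ Z.
  H_1: rank ker ∂_1 − rank ∂_2 = (3 − 2) − 0 = 1, and there is no ∂_2, so H_1 ≅ Z.

As a check, the Euler characteristic is 3 − 3 = 0, which agrees with 1 − 1 = 0.
(K is a triangulation of the circle S^1.)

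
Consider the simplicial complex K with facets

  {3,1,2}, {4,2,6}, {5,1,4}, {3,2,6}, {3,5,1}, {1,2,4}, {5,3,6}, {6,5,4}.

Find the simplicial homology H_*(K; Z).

K has 6 vertices, 12 edges, 8 triangles.
rank ∂_0 = 0, rank ∂_1 = 5 ⇒ b_0 = 6 − 0 − 5 = 1; all invariant factors of ∂_1 are 1 so no torsion. So H_0 = Z.
rank ∂_1 = 5, rank ∂_2 = 7 ⇒ b_1 = 12 − 5 − 7 = 0; all invariant factors of ∂_2 are 1 so no torsion. So H_1 = 0.
rank ∂_2 = 7, rank ∂_3 = 0 ⇒ b_2 = 8 − 7 − 0 = 1. So H_2 = Z.

H_0 = Z,  H_1 = 0,  H_2 = Z.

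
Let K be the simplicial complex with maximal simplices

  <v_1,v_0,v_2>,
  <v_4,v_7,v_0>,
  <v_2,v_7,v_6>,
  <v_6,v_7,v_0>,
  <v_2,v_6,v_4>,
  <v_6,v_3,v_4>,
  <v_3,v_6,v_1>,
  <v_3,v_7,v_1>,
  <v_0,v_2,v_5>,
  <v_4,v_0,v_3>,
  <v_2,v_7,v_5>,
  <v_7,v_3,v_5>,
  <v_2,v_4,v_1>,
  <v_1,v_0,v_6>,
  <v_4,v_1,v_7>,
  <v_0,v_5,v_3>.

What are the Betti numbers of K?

b_0 = 1, b_1 = 2, b_2 = 1.

Order the vertices as v_0 < v_1 < v_2 < v_3 < v_4 < v_5 < v_6 < v_7. Listing each simplex with vertices in this order, K has dimension 2 with simplices:

  0-simplices (8): [v_0], [v_1], [v_2], [v_3], [v_4], [v_5], [v_6], [v_7]
  1-simplices (24): (24 of them)
  2-simplices (16): (16 of them)

so the chain groups are C_0 ≅ Z^8, C_1 ≅ Z^24, C_2 ≅ Z^16.

Boundary ∂_1: C_1 → C_0 is given by ∂[p,q] = [q] − [p].
This gives a 8×24 integer matrix of rank 7; reducing to Smith normal form yields diagonal entries (1,1,1,1,1,1,1).

∂_2: C_2 → C_1 acts by ∂[p,q,r] = [q,r] − [p,r] + [p,q]. For instance
  ∂[v_0,v_3,v_4] = [v_3,v_4] − [v_0,v_4] + [v_0,v_3],
  ∂[v_1,v_4,v_7] = [v_4,v_7] − [v_1,v_7] + [v_1,v_4].
As a 24×16 matrix over Z this has rank 15, with invariant factors (1,1,1,1,1,1,1,1,1,1,1,1,1,1,1).

Computing H_k = (kernel of ∂_k) / (image of ∂_{k+1}):

  H_0: rank C_0 − rank ∂_1 = 8 − 7 = 1, and the invariant factors of ∂_1 are all 1, so H_0 = Z.
  H_1: rank ker ∂_1 − rank ∂_2 = (24 − 7) − 15 = 2, and the invariant factors of ∂_2 are all 1, so H_1 = Z^2.
  H_2: rank ker ∂_2 − rank ∂_3 = (16 − 15) − 0 = 1, and there is no ∂_3, so H_2 = Z.

As a check, the Euler characteristic is 8 − 24 + 16 = 0, which agrees with 1 − 2 + 1 = 0.

Hence the Betti numbers are b_0 = 1, b_1 = 2, b_2 = 1.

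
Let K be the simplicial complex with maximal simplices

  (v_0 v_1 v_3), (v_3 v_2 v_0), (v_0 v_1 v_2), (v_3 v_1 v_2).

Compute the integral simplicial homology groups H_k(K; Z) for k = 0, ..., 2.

Take the total order v_0 < v_1 < v_2 < v_3 on the vertex set. Then K (dimension 2) consists of the simplices:

  0-simplices (4): [v_0], [v_1], [v_2], [v_3]
  1-simplices (6): [v_0,v_1], [v_0,v_2], [v_0,v_3], [v_1,v_2], [v_1,v_3], [v_2,v_3]
  2-simplices (4): [v_0,v_1,v_2], [v_0,v_1,v_3], [v_0,v_2,v_3], [v_1,v_2,v_3]

so the chain groups are C_0 ≅ Z^4, C_1 ≅ Z^6, C_2 ≅ Z^4.

The boundary map ∂_1: C_1 → C_0 is given by ∂[p,q] = [q] − [p]. For instance
  ∂[v_1,v_3] = [v_3] − [v_1].
The 4×6 boundary matrix has rank 3 and Smith normal form diag(1,1,1).

Boundary ∂_2: C_2 → C_1 acts by ∂[p,q,r] = [q,r] − [p,r] + [p,q]. For instance
  ∂[v_1,v_2,v_3] = [v_2,v_3] − [v_1,v_3] + [v_1,v_2],
  ∂[v_0,v_1,v_2] = [v_1,v_2] − [v_0,v_2] + [v_0,v_1].
The resulting 6×4 matrix has rank 3, and its Smith normal form has invariant factors (1,1,1).

Computing H_k = (kernel of ∂_k) / (image of ∂_{k+1}):

  H_0: rank C_0 − rank ∂_1 = 4 − 3 = 1, and the invariant factors of ∂_1 are all 1, so H_0 = Z.
  H_1: rank ker ∂_1 − rank ∂_2 = (6 − 3) − 3 = 0, and the invariant factors of ∂_2 are all 1, so H_1 = 0.
  H_2: rank ker ∂_2 − rank ∂_3 = (4 − 3) − 0 = 1, and there is no ∂_3, so H_2 = Z.

As a check, the Euler characteristic is 4 − 6 + 4 = 2, which agrees with 1 − 0 + 1 = 2.

H_0 ≅ Z,  H_1 = 0,  H_2 ≅ Z.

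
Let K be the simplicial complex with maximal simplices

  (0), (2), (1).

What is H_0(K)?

Order the vertices as 0 < 1 < 2. Listing each simplex with vertices in this order, K has dimension 0 with simplices:

  0-simplices (3): [0], [1], [2]

giving chain groups C_0 ≅ Z^3.

Computing H_k = (kernel of ∂_k) / (image of ∂_{k+1}):

  H_0: rank C_0 − rank ∂_1 = 3 − 0 = 3, and there is no ∂_1, so H_0 = Z^3.

(K is a triangulation of a set of 3 points.)

H_0 ≅ Z^3.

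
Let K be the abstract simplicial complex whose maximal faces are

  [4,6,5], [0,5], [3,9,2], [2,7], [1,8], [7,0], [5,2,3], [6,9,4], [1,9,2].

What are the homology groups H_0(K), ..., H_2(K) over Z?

H_0 = Z,  H_1 = Z^2,  H_2 = 0.

We work with the vertex ordering 0 < 1 < 2 < 3 < 4 < 5 < 6 < 7 < 8 < 9. The simplices of K, each written with vertices in increasing order, are:

  0-simplices (10): [0], [1], [2], [3], [4], [5], [6], [7], [8], [9]
  1-simplices (16): [0,5], [0,7], [1,2], [1,8], [1,9], [2,3], [2,5], [2,7], [2,9], [3,5], [3,9], [4,5], [4,6], [4,9], [5,6], [6,9]
  2-simplices (5): [1,2,9], [2,3,5], [2,3,9], [4,5,6], [4,6,9]

giving chain groups C_0 ≅ Z^10, C_1 ≅ Z^16, C_2 ≅ Z^5.

∂_1: C_1 → C_0 sends each edge [p,q] (with p < q) to q − p. For instance
  ∂[1,9] = [9] − [1].
This gives a 10×16 integer matrix of rank 9; reducing to Smith normal form yields diagonal entries (1,1,1,1,1,1,1,1,1).

∂_2: C_2 → C_1 maps a triangle to the signed sum of its edges. For instance
  ∂[2,3,9] = [3,9] − [2,9] + [2,3],
  ∂[4,6,9] = [6,9] − [4,9] + [4,6].
This gives a 16×5 integer matrix of rank 5; reducing to Smith normal form yields diagonal entries (1,1,1,1,1).

Computing H_k = (kernel of ∂_k) / (image of ∂_{k+1}):

  H_0: rank C_0 − rank ∂_1 = 10 − 9 = 1, and the invariant factors of ∂_1 are all 1, so H_0 ≅ Z.
  H_1: rank ker ∂_1 − rank ∂_2 = (16 − 9) − 5 = 2, and the invariant factors of ∂_2 are all 1, so H_1 ≅ Z^2.
  H_2: rank ker ∂_2 − rank ∂_3 = (5 − 5) − 0 = 0, and there is no ∂_3, so H_2 ≅ 0.

As a check, the Euler characteristic is 10 − 16 + 5 = -1, which agrees with 1 − 2 + 0 = -1.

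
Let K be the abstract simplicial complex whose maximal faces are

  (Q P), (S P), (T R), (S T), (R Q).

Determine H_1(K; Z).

H_1 = Z.

We work with the vertex ordering P < Q < R < S < T. The simplices of K, each written with vertices in increasing order, are:

  0-simplices (5): P, Q, R, S, T
  1-simplices (5): PQ, PS, QR, RT, ST

giving chain groups C_0 ≅ Z^5, C_1 ≅ Z^5.

Boundary ∂_1: C_1 → C_0 sends each edge [p,q] (with p < q) to q − p. For instance
  ∂RT = T − R.
The resulting 5×5 matrix has rank 4, and its Smith normal form has invariant factors (1,1,1,1).

From H_k ≅ ker(∂_k) / im(∂_{k+1}) we obtain:

  H_1: rank ker ∂_1 − rank ∂_2 = (5 − 4) − 0 = 1, and there is no ∂_2, so H_1 = Z.

(K is a triangulation of the circle S^1.)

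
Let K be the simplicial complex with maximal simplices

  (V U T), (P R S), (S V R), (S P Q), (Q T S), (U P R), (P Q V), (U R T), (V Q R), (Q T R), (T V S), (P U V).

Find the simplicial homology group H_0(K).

Take the total order P < Q < R < S < T < U < V on the vertex set. Then K (dimension 2) consists of the simplices:

  0-simplices (7): P, Q, R, S, T, U, V
  1-simplices (18): PQ, PR, PS, PU, PV, QR, QS, QT, QV, RS, RT, RU, RV, ST, SV, TU, TV, UV
  2-simplices (12): PQS, PQV, PRS, PRU, PUV, QRT, QRV, QST, RSV, RTU, STV, TUV

Hence C_0 ≅ Z^7, C_1 ≅ Z^18, C_2 ≅ Z^12.

∂_1: C_1 → C_0 maps an edge to its endpoints' difference, ∂[p,q] = q − p.
This gives a 7×18 integer matrix of rank 6; reducing to Smith normal form yields diagonal entries (1,1,1,1,1,1).

Boundary ∂_2: C_2 → C_1 sends each 2-simplex [p,q,r] to [q,r] − [p,r] + [p,q]. For instance
  ∂PRU = RU − PU + PR,
  ∂PUV = UV − PV + PU.
This gives a 18×12 integer matrix of rank 12; reducing to Smith normal form yields diagonal entries (1,1,1,1,1,1,1,1,1,1,1,2).

Computing H_k = (kernel of ∂_k) / (image of ∂_{k+1}):

  H_0: rank C_0 − rank ∂_1 = 7 − 6 = 1, and the invariant factors of ∂_1 are all 1, so H_0 ≅ Z.

H_0 ≅ Z.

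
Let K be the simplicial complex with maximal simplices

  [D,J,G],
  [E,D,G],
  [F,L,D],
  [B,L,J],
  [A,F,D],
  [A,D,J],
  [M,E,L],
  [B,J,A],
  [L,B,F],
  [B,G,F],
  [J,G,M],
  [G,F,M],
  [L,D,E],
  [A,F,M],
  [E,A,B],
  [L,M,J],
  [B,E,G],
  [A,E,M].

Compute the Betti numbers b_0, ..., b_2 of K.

Order the vertices as A < B < D < E < F < G < J < L < M. Listing each simplex with vertices in this order, K has dimension 2 with simplices:

  0-simplices (9): A, B, D, E, F, G, J, L, M
  1-simplices (27): AB, AD, AE, AF, AJ, AM, BE, BF, BG, BJ, BL, DE, DF, DG, DJ, DL, EG, EL, EM, FG, FL, FM, GJ, GM, JL, JM, LM
  2-simplices (18): ABE, ABJ, ADF, ADJ, AEM, AFM, BEG, BFG, BFL, BJL, DEG, DEL, DFL, DGJ, ELM, FGM, GJM, JLM

so the chain groups are C_0 ≅ Z^9, C_1 ≅ Z^27, C_2 ≅ Z^18.

∂_1: C_1 → C_0 is given by ∂[p,q] = [q] − [p].
The resulting 9×27 matrix has rank 8, and its Smith normal form has invariant factors (1,1,1,1,1,1,1,1).

The boundary map ∂_2: C_2 → C_1 sends each 2-simplex [p,q,r] to [q,r] − [p,r] + [p,q]. For instance
  ∂AFM = FM − AM + AF,
  ∂DEL = EL − DL + DE.
The 27×18 boundary matrix has rank 17 and Smith normal form diag(1,1,1,1,1,1,1,1,1,1,1,1,1,1,1,1,1).

From H_k ≅ ker(∂_k) / im(∂_{k+1}) we obtain:

  H_0: rank C_0 − rank ∂_1 = 9 − 8 = 1, and the invariant factors of ∂_1 are all 1, so H_0 ≅ Z.
  H_1: rank ker ∂_1 − rank ∂_2 = (27 − 8) − 17 = 2, and the invariant factors of ∂_2 are all 1, so H_1 ≅ Z^2.
  H_2: rank ker ∂_2 − rank ∂_3 = (18 − 17) − 0 = 1, and there is no ∂_3, so H_2 ≅ Z.

As a check, the Euler characteristic is 9 − 27 + 18 = 0, which agrees with 1 − 2 + 1 = 0.

Hence the Betti numbers are b_0 = 1, b_1 = 2, b_2 = 1.

b_0 = 1, b_1 = 2, b_2 = 1.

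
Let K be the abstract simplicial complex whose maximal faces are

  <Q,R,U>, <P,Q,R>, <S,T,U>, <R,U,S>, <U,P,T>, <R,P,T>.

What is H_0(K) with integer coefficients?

Fix the vertex order P < Q < R < S < T < U and write every simplex with vertices in increasing order. Then dim K = 2 and the simplices of K are:

  0-simplices (6): P, Q, R, S, T, U
  1-simplices (12): PQ, PR, PT, PU, QR, QU, RS, RT, RU, ST, SU, TU
  2-simplices (6): PQR, PRT, PTU, QRU, RSU, STU

Hence C_0 ≅ Z^6, C_1 ≅ Z^12, C_2 ≅ Z^6.

The boundary map ∂_1: C_1 → C_0 maps an edge to its endpoints' difference, ∂[p,q] = q − p. For instance
  ∂RT = T − R.
The 6×12 boundary matrix has rank 5 and Smith normal form diag(1,1,1,1,1).

∂_2: C_2 → C_1 maps a triangle to the signed sum of its edges. For instance
  ∂PTU = TU − PU + PT,
  ∂PQR = QR − PR + PQ.
This gives a 12×6 integer matrix of rank 6; reducing to Smith normal form yields diagonal entries (1,1,1,1,1,1).

Computing H_k = (kernel of ∂_k) / (image of ∂_{k+1}):

  H_0: rank C_0 − rank ∂_1 = 6 − 5 = 1, and the invariant factors of ∂_1 are all 1, so H_0 = Z.

H_0 ≅ Z.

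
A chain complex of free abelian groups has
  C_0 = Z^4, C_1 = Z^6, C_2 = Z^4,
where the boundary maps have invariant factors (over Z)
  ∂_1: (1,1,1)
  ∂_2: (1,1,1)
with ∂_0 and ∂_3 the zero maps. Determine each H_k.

H_0: b_0 = 4 − 0 − 3 = 1; torsion from ∂_1 factors > 1: none. So H_0 = Z.
H_1: b_1 = 6 − 3 − 3 = 0; torsion from ∂_2 factors > 1: none. So H_1 = 0.
H_2: b_2 = 4 − 3 − 0 = 1; torsion from ∂_3 factors > 1: none. So H_2 = Z.

H_0 = Z,  H_1 = 0,  H_2 = Z.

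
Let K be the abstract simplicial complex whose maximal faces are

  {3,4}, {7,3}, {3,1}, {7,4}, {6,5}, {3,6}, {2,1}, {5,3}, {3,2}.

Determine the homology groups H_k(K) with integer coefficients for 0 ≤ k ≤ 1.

Take the total order 1 < 2 < 3 < 4 < 5 < 6 < 7 on the vertex set. Then K (dimension 1) consists of the simplices:

  0-simplices (7): [1], [2], [3], [4], [5], [6], [7]
  1-simplices (9): [1,2], [1,3], [2,3], [3,4], [3,5], [3,6], [3,7], [4,7], [5,6]

so the chain groups are C_0 ≅ Z^7, C_1 ≅ Z^9.

Boundary ∂_1: C_1 → C_0 sends each edge [p,q] (with p < q) to q − p. For instance
  ∂[5,6] = [6] − [5].
This gives a 7×9 integer matrix of rank 6; reducing to Smith normal form yields diagonal entries (1,1,1,1,1,1).

From H_k ≅ ker(∂_k) / im(∂_{k+1}) we obtain:

  H_0: rank C_0 − rank ∂_1 = 7 − 6 = 1, and the invariant factors of ∂_1 are all 1, so H_0 ≅ Z.
  H_1: rank ker ∂_1 − rank ∂_2 = (9 − 6) − 0 = 3, and there is no ∂_2, so H_1 ≅ Z^3.

As a check, the Euler characteristic is 7 − 9 = -2, which agrees with 1 − 3 = -2.
(K is a triangulation of a wedge of 3 circles.)

H_0 = Z,  H_1 = Z^3.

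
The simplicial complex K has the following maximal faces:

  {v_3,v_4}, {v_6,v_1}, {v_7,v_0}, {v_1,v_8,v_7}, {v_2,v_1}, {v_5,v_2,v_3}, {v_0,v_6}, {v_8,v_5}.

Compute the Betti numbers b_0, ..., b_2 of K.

Fix the vertex order v_0 < v_1 < v_2 < v_3 < v_4 < v_5 < v_6 < v_7 < v_8 and write every simplex with vertices in increasing order. Then dim K = 2 and the simplices of K are:

  0-simplices (9): [v_0], [v_1], [v_2], [v_3], [v_4], [v_5], [v_6], [v_7], [v_8]
  1-simplices (12): [v_0,v_6], [v_0,v_7], [v_1,v_2], [v_1,v_6], [v_1,v_7], [v_1,v_8], [v_2,v_3], [v_2,v_5], [v_3,v_4], [v_3,v_5], [v_5,v_8], [v_7,v_8]
  2-simplices (2): [v_1,v_7,v_8], [v_2,v_3,v_5]

so the chain groups are C_0 ≅ Z^9, C_1 ≅ Z^12, C_2 ≅ Z^2.

∂_1: C_1 → C_0 maps an edge to its endpoints' difference, ∂[p,q] = q − p.
As a 9×12 matrix over Z this has rank 8, with invariant factors (1,1,1,1,1,1,1,1).

Boundary ∂_2: C_2 → C_1 maps a triangle to the signed sum of its edges. For instance
  ∂[v_1,v_7,v_8] = [v_7,v_8] − [v_1,v_8] + [v_1,v_7],
  ∂[v_2,v_3,v_5] = [v_3,v_5] − [v_2,v_5] + [v_2,v_3].
As a 12×2 matrix over Z this has rank 2, with invariant factors (1,1).

Now H_k = ker ∂_k / im ∂_{k+1}, so:

  H_0: rank C_0 − rank ∂_1 = 9 − 8 = 1, and the invariant factors of ∂_1 are all 1, so H_0 ≅ Z.
  H_1: rank ker ∂_1 − rank ∂_2 = (12 − 8) − 2 = 2, and the invariant factors of ∂_2 are all 1, so H_1 ≅ Z^2.
  H_2: rank ker ∂_2 − rank ∂_3 = (2 − 2) − 0 = 0, and there is no ∂_3, so H_2 ≅ 0.

Hence the Betti numbers are b_0 = 1, b_1 = 2, b_2 = 0.

b_0 = 1, b_1 = 2, b_2 = 0.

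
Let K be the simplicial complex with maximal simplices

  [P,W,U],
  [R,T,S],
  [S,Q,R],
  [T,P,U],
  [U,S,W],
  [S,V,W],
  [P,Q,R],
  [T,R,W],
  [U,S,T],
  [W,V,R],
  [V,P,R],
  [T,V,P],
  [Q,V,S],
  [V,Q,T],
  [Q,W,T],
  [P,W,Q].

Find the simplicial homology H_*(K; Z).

We work with the vertex ordering P < Q < R < S < T < U < V < W. The simplices of K, each written with vertices in increasing order, are:

  0-simplices (8): P, Q, R, S, T, U, V, W
  1-simplices (24): PQ, PR, PT, PU, PV, PW, QR, QS, QT, QV, QW, RS, RT, RV, RW, ST, SU, SV, SW, TU, TV, TW, UW, VW
  2-simplices (16): PQR, PQW, PRV, PTU, PTV, PUW, QRS, QSV, QTV, QTW, RST, RTW, RVW, STU, SUW, SVW

so the chain groups are C_0 ≅ Z^8, C_1 ≅ Z^24, C_2 ≅ Z^16.

∂_1: C_1 → C_0 is given by ∂[p,q] = [q] − [p]. For instance
  ∂UW = W − U.
The resulting 8×24 matrix has rank 7, and its Smith normal form has invariant factors (1,1,1,1,1,1,1).

∂_2: C_2 → C_1 maps a triangle to the signed sum of its edges. For instance
  ∂RTW = TW − RW + RT,
  ∂RST = ST − RT + RS.
The resulting 24×16 matrix has rank 15, and its Smith normal form has invariant factors (1,1,1,1,1,1,1,1,1,1,1,1,1,1,1).

Computing H_k = (kernel of ∂_k) / (image of ∂_{k+1}):

  H_0: rank C_0 − rank ∂_1 = 8 − 7 = 1, and the invariant factors of ∂_1 are all 1, so H_0 ≅ Z.
  H_1: rank ker ∂_1 − rank ∂_2 = (24 − 7) − 15 = 2, and the invariant factors of ∂_2 are all 1, so H_1 ≅ Z^2.
  H_2: rank ker ∂_2 − rank ∂_3 = (16 − 15) − 0 = 1, and there is no ∂_3, so H_2 ≅ Z.

As a check, the Euler characteristic is 8 − 24 + 16 = 0, which agrees with 1 − 2 + 1 = 0.
(K is a triangulation of the torus T^2.)

H_0 = Z,  H_1 = Z^2,  H_2 = Z.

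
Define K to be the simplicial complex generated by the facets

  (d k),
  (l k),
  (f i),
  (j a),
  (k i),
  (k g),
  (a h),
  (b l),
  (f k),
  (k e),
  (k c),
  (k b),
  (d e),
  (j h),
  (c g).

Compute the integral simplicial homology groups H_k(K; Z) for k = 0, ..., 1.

Fix the vertex order a < b < c < d < e < f < g < h < i < j < k < l and write every simplex with vertices in increasing order. Then dim K = 1 and the simplices of K are:

  0-simplices (12): a, b, c, d, e, f, g, h, i, j, k, l
  1-simplices (15): ah, aj, bk, bl, cg, ck, de, dk, ek, fi, fk, gk, hj, ik, kl

giving chain groups C_0 ≅ Z^12, C_1 ≅ Z^15.

∂_1: C_1 → C_0 maps an edge to its endpoints' difference, ∂[p,q] = q − p. For instance
  ∂dk = k − d.
The resulting 12×15 matrix has rank 10, and its Smith normal form has invariant factors (1,1,1,1,1,1,1,1,1,1).

Reading off H_k = ker ∂_k / im ∂_{k+1}:

  H_0: rank C_0 − rank ∂_1 = 12 − 10 = 2, and the invariant factors of ∂_1 are all 1, so H_0 = Z^2.
  H_1: rank ker ∂_1 − rank ∂_2 = (15 − 10) − 0 = 5, and there is no ∂_2, so H_1 = Z^5.

As a check, the Euler characteristic is 12 − 15 = -3, which agrees with 2 − 5 = -3.

H_0 = Z^2,  H_1 = Z^5.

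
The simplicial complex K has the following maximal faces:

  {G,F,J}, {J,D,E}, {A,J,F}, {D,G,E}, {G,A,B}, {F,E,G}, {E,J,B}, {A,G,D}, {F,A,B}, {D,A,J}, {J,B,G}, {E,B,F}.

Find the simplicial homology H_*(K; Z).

Order the vertices as A < B < D < E < F < G < J. Listing each simplex with vertices in this order, K has dimension 2 with simplices:

  0-simplices (7): A, B, D, E, F, G, J
  1-simplices (18): AB, AD, AF, AG, AJ, BE, BF, BG, BJ, DE, DG, DJ, EF, EG, EJ, FG, FJ, GJ
  2-simplices (12): ABF, ABG, ADG, ADJ, AFJ, BEF, BEJ, BGJ, DEG, DEJ, EFG, FGJ

so the chain groups are C_0 ≅ Z^7, C_1 ≅ Z^18, C_2 ≅ Z^12.

Boundary ∂_1: C_1 → C_0 is given by ∂[p,q] = [q] − [p]. For instance
  ∂BF = F − B.
As a 7×18 matrix over Z this has rank 6, with invariant factors (1,1,1,1,1,1).

Boundary ∂_2: C_2 → C_1 maps a triangle to the signed sum of its edges. For instance
  ∂EFG = FG − EG + EF,
  ∂ADG = DG − AG + AD.
As a 18×12 matrix over Z this has rank 12, with invariant factors (1,1,1,1,1,1,1,1,1,1,1,2).

From H_k ≅ ker(∂_k) / im(∂_{k+1}) we obtain:

  H_0: rank C_0 − rank ∂_1 = 7 − 6 = 1, and the invariant factors of ∂_1 are all 1, so H_0 = Z.
  H_1: rank ker ∂_1 − rank ∂_2 = (18 − 6) − 12 = 0, and ∂_2 has invariant factor 2 > 1, so H_1 = Z/2Z.
  H_2: rank ker ∂_2 − rank ∂_3 = (12 − 12) − 0 = 0, and there is no ∂_3, so H_2 = 0.

As a check, the Euler characteristic is 7 − 18 + 12 = 1, which agrees with 1 − 0 + 0 = 1.

H_0 = Z,  H_1 = Z/2Z,  H_2 = 0.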